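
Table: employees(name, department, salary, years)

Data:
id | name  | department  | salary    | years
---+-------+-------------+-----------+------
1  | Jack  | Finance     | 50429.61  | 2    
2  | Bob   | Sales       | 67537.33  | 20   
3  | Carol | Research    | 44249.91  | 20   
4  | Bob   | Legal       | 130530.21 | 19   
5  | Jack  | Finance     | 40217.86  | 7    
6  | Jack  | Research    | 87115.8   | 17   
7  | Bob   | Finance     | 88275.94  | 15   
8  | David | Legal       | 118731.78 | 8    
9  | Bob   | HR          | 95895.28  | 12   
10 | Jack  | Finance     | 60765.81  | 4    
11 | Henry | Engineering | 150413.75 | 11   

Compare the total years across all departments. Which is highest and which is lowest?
SELECT department, SUM(years)
FROM employees
GROUP BY department
ORDER BY SUM(years)

All groups:
  Engineering: 11
  HR: 12
  Sales: 20
  Legal: 27
  Finance: 28
  Research: 37

Highest: Research (37)
Lowest: Engineering (11)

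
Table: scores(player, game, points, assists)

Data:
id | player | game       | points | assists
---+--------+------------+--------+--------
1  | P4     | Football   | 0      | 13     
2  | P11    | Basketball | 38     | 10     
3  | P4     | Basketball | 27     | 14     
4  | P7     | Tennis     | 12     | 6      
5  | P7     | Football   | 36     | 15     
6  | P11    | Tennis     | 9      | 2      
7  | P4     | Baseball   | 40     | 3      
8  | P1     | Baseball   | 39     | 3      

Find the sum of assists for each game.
SELECT game, SUM(assists) as result
FROM scores
GROUP BY game

Result:
  Baseball: 6
  Basketball: 24
  Football: 28
  Tennis: 8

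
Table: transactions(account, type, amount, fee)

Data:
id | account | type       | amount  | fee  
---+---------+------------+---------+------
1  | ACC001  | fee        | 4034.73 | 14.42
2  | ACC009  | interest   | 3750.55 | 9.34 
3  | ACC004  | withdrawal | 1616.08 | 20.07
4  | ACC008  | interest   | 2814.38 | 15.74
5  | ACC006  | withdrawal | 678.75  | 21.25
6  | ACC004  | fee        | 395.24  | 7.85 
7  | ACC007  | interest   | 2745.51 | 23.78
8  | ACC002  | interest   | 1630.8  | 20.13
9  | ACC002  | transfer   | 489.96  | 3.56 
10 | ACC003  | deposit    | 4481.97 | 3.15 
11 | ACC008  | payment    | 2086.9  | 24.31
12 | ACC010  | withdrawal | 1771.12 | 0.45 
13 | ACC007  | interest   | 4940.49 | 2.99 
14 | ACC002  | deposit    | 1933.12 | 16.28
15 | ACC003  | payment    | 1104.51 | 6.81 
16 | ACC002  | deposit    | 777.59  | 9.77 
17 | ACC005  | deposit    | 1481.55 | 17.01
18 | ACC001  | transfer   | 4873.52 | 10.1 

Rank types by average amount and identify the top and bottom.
SELECT type, AVG(amount)
FROM transactions
GROUP BY type
ORDER BY AVG(amount)

All groups:
  withdrawal: 1355.32
  payment: 1595.71
  deposit: 2168.56
  fee: 2214.99
  transfer: 2681.74
  interest: 3176.35

Highest: interest (3176.35)
Lowest: withdrawal (1355.32)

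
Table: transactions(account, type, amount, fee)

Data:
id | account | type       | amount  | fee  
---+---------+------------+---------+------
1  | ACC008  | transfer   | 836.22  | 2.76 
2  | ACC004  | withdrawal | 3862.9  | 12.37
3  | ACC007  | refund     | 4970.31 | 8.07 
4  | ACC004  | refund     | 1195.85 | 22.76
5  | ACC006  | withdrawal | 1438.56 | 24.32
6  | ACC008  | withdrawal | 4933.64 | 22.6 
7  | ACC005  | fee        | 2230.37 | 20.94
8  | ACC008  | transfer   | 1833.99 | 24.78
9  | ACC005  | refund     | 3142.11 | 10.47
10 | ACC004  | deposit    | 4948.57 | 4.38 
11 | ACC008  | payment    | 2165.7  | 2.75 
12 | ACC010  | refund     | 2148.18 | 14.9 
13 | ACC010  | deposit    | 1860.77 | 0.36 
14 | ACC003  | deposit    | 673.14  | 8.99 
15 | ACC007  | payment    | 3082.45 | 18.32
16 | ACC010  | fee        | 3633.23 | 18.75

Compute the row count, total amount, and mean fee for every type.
SELECT type,
       COUNT(*) as cnt,
       SUM(amount) as total_amount,
       AVG(fee) as avg_fee
FROM transactions
GROUP BY type

Result:
  deposit: 3 records, 7482.48 total amount, 4.58 avg fee
  fee: 2 records, 5863.60 total amount, 19.85 avg fee
  payment: 2 records, 5248.15 total amount, 10.54 avg fee
  refund: 4 records, 11456.45 total amount, 14.05 avg fee
  transfer: 2 records, 2670.21 total amount, 13.77 avg fee
  withdrawal: 3 records, 10235.10 total amount, 19.76 avg fee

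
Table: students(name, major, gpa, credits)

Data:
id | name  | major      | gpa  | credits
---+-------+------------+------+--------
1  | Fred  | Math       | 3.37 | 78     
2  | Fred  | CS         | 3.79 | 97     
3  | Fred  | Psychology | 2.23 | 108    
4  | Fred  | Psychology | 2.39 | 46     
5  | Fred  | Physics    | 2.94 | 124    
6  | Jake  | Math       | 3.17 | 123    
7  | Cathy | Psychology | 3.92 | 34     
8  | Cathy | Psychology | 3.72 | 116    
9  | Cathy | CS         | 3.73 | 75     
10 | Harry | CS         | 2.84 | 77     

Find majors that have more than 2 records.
SELECT major, COUNT(*) as cnt
FROM students
GROUP BY major
HAVING COUNT(*) > 2

Result:
  CS: 3
  Psychology: 4

Note: HAVING filters groups after aggregation, WHERE filters rows before.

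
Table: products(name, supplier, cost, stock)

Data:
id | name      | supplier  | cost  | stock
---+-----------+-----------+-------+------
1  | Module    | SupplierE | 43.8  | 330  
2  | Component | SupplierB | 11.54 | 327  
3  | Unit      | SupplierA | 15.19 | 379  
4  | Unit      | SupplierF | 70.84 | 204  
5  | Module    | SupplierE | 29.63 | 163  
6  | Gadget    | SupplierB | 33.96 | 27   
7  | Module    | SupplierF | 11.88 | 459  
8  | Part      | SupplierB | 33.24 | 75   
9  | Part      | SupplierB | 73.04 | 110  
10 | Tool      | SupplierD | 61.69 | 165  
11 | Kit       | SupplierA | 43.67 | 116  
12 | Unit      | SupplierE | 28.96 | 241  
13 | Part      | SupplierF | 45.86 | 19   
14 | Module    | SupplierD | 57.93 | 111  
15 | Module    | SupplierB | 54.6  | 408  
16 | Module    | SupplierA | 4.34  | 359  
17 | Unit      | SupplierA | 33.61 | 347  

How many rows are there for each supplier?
SELECT supplier, COUNT(*) as count
FROM products
GROUP BY supplier

Result:
  SupplierA: 4
  SupplierB: 5
  SupplierD: 2
  SupplierE: 3
  SupplierF: 3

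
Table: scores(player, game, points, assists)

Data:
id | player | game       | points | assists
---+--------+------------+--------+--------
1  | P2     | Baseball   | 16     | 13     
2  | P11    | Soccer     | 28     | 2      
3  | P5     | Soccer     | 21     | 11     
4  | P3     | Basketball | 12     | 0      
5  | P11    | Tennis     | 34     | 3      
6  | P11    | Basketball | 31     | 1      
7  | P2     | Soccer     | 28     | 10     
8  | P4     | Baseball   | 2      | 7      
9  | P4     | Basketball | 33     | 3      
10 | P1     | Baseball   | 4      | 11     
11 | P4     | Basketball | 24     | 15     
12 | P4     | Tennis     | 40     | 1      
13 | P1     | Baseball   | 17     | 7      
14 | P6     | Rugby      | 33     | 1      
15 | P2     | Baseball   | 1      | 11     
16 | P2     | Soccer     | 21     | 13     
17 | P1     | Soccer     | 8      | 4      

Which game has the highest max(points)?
SELECT game, MAX(points) as val
FROM scores
GROUP BY game
ORDER BY val DESC
LIMIT 1

Result: Tennis with max(points) = 40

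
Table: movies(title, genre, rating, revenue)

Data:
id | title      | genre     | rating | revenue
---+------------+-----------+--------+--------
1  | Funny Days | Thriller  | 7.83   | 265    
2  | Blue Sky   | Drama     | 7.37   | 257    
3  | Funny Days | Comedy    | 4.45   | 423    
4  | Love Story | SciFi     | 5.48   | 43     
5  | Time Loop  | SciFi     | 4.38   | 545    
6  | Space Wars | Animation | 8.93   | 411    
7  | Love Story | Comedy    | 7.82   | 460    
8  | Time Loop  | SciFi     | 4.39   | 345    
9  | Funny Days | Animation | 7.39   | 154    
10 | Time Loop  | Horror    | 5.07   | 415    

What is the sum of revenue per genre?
SELECT genre, SUM(revenue) as result
FROM movies
GROUP BY genre

Result:
  Animation: 565
  Comedy: 883
  Drama: 257
  Horror: 415
  SciFi: 933
  Thriller: 265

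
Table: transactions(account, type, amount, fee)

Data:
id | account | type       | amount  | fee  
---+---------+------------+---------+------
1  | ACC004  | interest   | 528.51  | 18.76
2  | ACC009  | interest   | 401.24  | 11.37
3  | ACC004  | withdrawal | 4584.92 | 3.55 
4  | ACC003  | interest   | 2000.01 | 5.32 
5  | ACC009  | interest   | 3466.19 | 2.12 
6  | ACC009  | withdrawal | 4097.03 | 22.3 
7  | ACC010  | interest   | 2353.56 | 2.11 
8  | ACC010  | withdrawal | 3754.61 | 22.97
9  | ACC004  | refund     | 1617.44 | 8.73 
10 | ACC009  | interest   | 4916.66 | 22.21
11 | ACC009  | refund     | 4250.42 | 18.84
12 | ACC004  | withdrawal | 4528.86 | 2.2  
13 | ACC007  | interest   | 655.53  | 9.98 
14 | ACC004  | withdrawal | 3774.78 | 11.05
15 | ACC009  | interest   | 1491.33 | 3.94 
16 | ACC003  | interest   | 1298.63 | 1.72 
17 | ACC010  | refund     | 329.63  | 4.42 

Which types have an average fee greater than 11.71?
SELECT type, AVG(fee)
FROM transactions
GROUP BY type
HAVING AVG(fee) > 11.71

Result:
  withdrawal: avg=12.41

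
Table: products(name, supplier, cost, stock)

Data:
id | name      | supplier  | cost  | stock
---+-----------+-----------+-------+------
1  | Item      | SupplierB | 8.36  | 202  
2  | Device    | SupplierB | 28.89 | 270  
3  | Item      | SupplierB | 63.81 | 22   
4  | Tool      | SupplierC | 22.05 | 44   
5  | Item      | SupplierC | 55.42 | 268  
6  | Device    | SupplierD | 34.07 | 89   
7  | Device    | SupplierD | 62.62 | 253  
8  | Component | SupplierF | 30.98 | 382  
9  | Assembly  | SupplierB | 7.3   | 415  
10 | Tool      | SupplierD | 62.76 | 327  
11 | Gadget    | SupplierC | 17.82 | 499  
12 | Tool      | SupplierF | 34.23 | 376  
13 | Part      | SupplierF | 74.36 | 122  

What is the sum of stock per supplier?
SELECT supplier, SUM(stock) as result
FROM products
GROUP BY supplier

Result:
  SupplierB: 909
  SupplierC: 811
  SupplierD: 669
  SupplierF: 880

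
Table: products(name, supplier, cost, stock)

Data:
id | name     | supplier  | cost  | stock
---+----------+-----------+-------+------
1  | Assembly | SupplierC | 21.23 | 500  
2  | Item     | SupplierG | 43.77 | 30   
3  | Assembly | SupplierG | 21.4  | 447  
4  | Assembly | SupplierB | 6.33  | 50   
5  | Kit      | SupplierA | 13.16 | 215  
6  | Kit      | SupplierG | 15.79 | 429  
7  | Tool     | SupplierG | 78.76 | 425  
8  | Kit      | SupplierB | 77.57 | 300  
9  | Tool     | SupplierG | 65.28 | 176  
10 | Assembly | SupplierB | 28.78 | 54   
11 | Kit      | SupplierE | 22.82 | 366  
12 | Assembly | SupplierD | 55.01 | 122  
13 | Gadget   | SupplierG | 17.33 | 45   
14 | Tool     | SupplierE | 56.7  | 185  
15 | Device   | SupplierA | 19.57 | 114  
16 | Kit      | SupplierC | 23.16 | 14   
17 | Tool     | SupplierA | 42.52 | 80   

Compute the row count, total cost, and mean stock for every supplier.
SELECT supplier,
       COUNT(*) as cnt,
       SUM(cost) as total_cost,
       AVG(stock) as avg_stock
FROM products
GROUP BY supplier

Result:
  SupplierA: 3 records, 75.25 total cost, 136.33 avg stock
  SupplierB: 3 records, 112.68 total cost, 134.67 avg stock
  SupplierC: 2 records, 44.39 total cost, 257.00 avg stock
  SupplierD: 1 records, 55.01 total cost, 122.00 avg stock
  SupplierE: 2 records, 79.52 total cost, 275.50 avg stock
  SupplierG: 6 records, 242.33 total cost, 258.67 avg stock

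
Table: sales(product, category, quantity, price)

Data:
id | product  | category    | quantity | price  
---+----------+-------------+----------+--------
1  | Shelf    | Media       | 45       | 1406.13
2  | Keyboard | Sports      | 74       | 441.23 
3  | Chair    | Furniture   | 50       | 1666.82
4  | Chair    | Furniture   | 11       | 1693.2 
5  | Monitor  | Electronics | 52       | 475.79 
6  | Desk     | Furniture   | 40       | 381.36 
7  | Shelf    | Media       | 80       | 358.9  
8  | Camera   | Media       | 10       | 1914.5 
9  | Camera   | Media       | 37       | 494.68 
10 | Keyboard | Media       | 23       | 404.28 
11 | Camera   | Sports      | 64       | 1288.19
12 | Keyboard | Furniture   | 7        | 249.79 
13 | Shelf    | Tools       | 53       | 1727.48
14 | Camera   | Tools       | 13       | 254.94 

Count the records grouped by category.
SELECT category, COUNT(*) as count
FROM sales
GROUP BY category

Result:
  Electronics: 1
  Furniture: 4
  Media: 5
  Sports: 2
  Tools: 2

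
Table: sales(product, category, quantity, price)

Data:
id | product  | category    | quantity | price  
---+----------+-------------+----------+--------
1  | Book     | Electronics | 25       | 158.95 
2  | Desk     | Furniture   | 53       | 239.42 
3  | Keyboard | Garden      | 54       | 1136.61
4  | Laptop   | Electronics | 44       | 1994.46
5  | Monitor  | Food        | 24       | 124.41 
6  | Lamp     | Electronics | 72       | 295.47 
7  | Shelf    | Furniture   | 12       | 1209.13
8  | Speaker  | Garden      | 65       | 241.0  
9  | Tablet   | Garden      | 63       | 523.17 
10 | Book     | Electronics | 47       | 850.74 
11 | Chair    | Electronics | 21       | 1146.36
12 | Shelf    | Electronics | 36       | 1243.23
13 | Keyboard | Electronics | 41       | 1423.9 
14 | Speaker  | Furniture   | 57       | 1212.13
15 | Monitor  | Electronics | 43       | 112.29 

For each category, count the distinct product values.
SELECT category, COUNT(DISTINCT product)
FROM sales
GROUP BY category

Result:
  Electronics: 7 distinct
  Food: 1 distinct
  Furniture: 3 distinct
  Garden: 3 distinct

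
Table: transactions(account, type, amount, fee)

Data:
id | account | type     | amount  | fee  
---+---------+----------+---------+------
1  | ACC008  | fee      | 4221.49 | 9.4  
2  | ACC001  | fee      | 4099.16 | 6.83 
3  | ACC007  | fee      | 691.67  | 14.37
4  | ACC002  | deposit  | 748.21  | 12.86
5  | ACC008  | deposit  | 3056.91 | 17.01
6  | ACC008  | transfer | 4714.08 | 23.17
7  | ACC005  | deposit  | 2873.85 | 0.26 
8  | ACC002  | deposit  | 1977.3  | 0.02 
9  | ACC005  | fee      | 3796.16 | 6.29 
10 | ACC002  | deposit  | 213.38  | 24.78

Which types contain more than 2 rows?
SELECT type, COUNT(*) as cnt
FROM transactions
GROUP BY type
HAVING COUNT(*) > 2

Result:
  deposit: 5
  fee: 4

Note: HAVING filters groups after aggregation, WHERE filters rows before.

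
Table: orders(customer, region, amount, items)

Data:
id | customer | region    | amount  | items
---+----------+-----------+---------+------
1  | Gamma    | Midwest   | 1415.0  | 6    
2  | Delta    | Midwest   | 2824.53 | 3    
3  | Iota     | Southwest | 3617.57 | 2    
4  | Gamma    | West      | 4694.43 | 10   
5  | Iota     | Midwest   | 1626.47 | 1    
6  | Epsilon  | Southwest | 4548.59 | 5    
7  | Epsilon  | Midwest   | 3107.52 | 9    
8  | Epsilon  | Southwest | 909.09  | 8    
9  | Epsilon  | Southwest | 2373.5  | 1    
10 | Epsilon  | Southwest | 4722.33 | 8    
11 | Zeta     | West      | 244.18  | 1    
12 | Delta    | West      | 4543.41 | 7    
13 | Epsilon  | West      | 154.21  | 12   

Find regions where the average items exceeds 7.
SELECT region, AVG(items)
FROM orders
GROUP BY region
HAVING AVG(items) > 7

Result:
  West: avg=7.50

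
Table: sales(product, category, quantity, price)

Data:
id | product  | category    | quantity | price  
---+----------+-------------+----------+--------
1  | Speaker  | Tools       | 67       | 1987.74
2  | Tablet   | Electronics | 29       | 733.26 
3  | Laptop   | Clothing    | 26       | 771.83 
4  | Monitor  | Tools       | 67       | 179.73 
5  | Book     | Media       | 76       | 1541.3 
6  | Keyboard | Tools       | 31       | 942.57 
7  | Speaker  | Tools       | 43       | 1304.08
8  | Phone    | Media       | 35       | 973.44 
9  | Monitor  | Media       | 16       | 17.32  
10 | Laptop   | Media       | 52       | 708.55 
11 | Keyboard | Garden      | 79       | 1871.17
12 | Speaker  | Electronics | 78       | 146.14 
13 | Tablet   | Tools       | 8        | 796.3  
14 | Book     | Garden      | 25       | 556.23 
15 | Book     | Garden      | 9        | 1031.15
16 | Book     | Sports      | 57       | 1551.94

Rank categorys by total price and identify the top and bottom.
SELECT category, SUM(price)
FROM sales
GROUP BY category
ORDER BY SUM(price)

All groups:
  Clothing: 771.83
  Electronics: 879.40
  Sports: 1551.94
  Media: 3240.61
  Garden: 3458.55
  Tools: 5210.42

Highest: Tools (5210.42)
Lowest: Clothing (771.83)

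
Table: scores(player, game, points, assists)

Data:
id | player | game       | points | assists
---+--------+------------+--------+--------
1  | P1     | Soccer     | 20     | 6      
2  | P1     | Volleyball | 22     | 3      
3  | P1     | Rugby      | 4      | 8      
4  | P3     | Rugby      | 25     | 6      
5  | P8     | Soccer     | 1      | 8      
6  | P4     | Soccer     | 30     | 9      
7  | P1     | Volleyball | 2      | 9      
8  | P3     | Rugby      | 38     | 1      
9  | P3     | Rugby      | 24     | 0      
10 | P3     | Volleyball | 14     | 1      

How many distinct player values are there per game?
SELECT game, COUNT(DISTINCT player)
FROM scores
GROUP BY game

Result:
  Rugby: 2 distinct
  Soccer: 3 distinct
  Volleyball: 2 distinct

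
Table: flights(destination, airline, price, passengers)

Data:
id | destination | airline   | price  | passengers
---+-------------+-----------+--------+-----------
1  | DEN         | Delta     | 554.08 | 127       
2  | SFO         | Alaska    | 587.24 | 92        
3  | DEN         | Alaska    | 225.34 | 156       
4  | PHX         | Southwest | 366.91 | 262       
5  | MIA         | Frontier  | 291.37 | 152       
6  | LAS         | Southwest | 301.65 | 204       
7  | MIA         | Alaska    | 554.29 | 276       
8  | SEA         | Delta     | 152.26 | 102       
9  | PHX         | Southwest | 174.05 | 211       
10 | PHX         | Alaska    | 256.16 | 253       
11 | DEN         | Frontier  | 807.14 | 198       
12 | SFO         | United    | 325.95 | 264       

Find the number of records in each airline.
SELECT airline, COUNT(*) as count
FROM flights
GROUP BY airline

Result:
  Alaska: 4
  Delta: 2
  Frontier: 2
  Southwest: 3
  United: 1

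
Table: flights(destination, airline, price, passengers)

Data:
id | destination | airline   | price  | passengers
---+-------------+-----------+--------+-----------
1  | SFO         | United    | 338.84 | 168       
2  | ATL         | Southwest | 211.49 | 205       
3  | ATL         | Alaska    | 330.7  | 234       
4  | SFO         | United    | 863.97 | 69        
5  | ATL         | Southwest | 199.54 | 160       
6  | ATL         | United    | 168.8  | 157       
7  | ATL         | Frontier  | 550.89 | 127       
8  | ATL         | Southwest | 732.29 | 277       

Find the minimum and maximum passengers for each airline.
SELECT airline, MIN(passengers), MAX(passengers)
FROM flights
GROUP BY airline

Result:
  Alaska: min=234, max=234
  Frontier: min=127, max=127
  Southwest: min=160, max=277
  United: min=69, max=168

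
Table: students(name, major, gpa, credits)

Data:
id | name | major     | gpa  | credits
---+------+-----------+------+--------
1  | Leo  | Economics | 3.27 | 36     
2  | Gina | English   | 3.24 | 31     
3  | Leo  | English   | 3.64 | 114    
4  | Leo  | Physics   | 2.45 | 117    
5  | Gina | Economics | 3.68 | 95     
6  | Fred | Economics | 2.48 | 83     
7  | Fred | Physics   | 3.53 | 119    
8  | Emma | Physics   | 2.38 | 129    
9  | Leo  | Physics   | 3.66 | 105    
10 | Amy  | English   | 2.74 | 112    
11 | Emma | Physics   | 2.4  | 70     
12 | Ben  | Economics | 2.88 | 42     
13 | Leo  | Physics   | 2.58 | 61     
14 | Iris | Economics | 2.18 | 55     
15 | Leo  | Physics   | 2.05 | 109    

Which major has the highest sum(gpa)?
SELECT major, SUM(gpa) as val
FROM students
GROUP BY major
ORDER BY val DESC
LIMIT 1

Result: Physics with sum(gpa) = 19.05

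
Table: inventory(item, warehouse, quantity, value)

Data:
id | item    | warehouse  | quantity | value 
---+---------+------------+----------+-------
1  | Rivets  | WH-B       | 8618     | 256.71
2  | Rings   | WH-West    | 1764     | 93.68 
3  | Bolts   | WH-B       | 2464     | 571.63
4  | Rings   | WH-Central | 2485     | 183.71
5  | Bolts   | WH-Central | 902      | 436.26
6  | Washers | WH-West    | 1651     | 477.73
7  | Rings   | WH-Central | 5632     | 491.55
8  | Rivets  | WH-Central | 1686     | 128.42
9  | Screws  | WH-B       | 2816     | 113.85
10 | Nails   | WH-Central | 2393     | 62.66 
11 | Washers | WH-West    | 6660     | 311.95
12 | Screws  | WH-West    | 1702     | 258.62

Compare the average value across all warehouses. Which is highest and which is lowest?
SELECT warehouse, AVG(value)
FROM inventory
GROUP BY warehouse
ORDER BY AVG(value)

All groups:
  WH-Central: 260.52
  WH-West: 285.50
  WH-B: 314.06

Highest: WH-B (314.06)
Lowest: WH-Central (260.52)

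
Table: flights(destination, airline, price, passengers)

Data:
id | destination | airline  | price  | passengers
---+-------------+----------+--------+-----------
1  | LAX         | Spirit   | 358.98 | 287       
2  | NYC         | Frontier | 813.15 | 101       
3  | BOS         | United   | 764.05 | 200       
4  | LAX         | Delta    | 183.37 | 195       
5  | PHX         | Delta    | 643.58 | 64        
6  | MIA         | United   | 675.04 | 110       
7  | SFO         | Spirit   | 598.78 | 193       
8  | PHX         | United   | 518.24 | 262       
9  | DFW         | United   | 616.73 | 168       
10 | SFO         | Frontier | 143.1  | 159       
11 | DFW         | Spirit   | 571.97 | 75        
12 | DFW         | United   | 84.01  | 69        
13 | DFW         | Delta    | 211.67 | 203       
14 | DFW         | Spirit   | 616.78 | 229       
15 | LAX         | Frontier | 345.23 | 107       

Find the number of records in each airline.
SELECT airline, COUNT(*) as count
FROM flights
GROUP BY airline

Result:
  Delta: 3
  Frontier: 3
  Spirit: 4
  United: 5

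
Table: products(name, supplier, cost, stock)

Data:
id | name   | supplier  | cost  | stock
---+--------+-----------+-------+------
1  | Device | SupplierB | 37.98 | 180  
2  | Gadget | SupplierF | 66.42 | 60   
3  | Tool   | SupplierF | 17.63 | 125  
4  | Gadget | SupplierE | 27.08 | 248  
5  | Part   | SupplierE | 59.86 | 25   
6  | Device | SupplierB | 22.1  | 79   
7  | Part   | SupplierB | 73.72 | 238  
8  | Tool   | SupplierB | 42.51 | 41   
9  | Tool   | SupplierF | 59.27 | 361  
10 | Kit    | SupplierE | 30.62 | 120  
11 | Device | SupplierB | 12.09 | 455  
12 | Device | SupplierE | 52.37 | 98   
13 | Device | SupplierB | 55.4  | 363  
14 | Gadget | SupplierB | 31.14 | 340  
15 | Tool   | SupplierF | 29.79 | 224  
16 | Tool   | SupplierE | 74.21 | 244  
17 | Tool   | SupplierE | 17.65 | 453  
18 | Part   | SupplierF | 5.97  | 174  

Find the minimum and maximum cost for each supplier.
SELECT supplier, MIN(cost), MAX(cost)
FROM products
GROUP BY supplier

Result:
  SupplierB: min=12.09, max=73.72
  SupplierE: min=17.65, max=74.21
  SupplierF: min=5.97, max=66.42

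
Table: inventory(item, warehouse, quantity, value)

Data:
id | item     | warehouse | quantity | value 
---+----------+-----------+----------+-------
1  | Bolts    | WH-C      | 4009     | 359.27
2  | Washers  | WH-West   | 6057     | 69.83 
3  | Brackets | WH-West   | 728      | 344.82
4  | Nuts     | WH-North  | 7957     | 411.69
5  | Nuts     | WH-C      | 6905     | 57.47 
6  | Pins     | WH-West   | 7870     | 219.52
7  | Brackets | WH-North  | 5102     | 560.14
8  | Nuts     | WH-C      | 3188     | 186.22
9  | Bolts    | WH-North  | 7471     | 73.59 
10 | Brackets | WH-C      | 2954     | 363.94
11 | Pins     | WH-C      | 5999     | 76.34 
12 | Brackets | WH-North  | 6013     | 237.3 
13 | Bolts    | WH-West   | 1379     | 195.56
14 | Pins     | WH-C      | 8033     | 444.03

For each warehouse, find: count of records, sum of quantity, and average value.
SELECT warehouse,
       COUNT(*) as cnt,
       SUM(quantity) as total_quantity,
       AVG(value) as avg_value
FROM inventory
GROUP BY warehouse

Result:
  WH-C: 6 records, 31088 total quantity, 247.88 avg value
  WH-North: 4 records, 26543 total quantity, 320.68 avg value
  WH-West: 4 records, 16034 total quantity, 207.43 avg value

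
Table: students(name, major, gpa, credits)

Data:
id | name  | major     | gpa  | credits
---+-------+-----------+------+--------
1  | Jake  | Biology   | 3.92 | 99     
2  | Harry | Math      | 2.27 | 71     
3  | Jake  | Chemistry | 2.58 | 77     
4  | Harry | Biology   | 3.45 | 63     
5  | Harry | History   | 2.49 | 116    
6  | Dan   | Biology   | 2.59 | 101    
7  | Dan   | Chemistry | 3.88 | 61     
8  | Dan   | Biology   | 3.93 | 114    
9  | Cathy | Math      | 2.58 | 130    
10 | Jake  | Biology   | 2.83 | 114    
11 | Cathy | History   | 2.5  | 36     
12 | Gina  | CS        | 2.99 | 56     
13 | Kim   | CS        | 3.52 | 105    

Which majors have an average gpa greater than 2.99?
SELECT major, AVG(gpa)
FROM students
GROUP BY major
HAVING AVG(gpa) > 2.99

Result:
  Biology: avg=3.34
  CS: avg=3.26
  Chemistry: avg=3.23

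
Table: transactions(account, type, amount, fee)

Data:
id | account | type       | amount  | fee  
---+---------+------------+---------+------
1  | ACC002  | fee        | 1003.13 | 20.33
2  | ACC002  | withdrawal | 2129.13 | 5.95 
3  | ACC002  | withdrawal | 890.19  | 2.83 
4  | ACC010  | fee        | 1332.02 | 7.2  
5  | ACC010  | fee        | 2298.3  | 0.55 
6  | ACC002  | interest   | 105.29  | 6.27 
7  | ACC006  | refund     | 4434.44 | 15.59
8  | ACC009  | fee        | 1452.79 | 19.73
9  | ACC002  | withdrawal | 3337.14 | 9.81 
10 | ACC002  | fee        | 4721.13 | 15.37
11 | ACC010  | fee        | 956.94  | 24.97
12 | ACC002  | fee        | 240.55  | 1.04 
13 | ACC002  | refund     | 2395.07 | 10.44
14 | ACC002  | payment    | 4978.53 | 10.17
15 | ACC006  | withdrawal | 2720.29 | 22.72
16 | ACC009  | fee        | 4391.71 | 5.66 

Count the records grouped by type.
SELECT type, COUNT(*) as count
FROM transactions
GROUP BY type

Result:
  fee: 8
  interest: 1
  payment: 1
  refund: 2
  withdrawal: 4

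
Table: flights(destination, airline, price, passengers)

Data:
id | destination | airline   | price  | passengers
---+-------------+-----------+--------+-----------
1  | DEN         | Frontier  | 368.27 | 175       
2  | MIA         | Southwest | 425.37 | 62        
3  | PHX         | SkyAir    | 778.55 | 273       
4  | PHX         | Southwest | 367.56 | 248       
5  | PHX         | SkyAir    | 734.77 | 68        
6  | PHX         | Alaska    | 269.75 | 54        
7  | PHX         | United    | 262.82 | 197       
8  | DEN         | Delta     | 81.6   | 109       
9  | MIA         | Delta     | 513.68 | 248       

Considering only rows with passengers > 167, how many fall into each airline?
SELECT airline, COUNT(*)
FROM flights
WHERE passengers > 167
GROUP BY airline

Note: WHERE filters rows before grouping.

Result:
  Delta: 1
  Frontier: 1
  SkyAir: 1
  Southwest: 1
  United: 1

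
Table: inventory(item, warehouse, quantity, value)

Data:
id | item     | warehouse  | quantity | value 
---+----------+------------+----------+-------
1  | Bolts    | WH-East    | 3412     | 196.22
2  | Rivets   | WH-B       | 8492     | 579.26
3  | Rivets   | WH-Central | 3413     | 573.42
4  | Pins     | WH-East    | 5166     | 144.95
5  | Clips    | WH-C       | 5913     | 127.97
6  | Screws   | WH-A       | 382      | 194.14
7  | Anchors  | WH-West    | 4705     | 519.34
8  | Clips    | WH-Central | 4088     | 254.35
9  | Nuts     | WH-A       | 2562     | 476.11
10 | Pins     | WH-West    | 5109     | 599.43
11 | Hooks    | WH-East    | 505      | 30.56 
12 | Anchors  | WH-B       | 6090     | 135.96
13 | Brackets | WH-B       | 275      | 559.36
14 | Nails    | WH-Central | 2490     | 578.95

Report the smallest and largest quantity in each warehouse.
SELECT warehouse, MIN(quantity), MAX(quantity)
FROM inventory
GROUP BY warehouse

Result:
  WH-A: min=382, max=2562
  WH-B: min=275, max=8492
  WH-C: min=5913, max=5913
  WH-Central: min=2490, max=4088
  WH-East: min=505, max=5166
  WH-West: min=4705, max=5109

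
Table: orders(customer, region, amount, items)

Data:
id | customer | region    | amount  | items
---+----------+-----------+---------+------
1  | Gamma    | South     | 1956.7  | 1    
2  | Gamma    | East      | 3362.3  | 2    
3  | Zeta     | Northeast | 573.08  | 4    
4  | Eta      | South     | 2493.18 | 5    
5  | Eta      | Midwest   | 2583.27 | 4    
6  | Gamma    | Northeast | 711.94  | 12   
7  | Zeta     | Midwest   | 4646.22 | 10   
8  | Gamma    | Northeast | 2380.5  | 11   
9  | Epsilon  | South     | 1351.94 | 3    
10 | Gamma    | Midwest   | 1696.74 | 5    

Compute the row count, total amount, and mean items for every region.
SELECT region,
       COUNT(*) as cnt,
       SUM(amount) as total_amount,
       AVG(items) as avg_items
FROM orders
GROUP BY region

Result:
  East: 1 records, 3362.30 total amount, 2.00 avg items
  Midwest: 3 records, 8926.23 total amount, 6.33 avg items
  Northeast: 3 records, 3665.52 total amount, 9.00 avg items
  South: 3 records, 5801.82 total amount, 3.00 avg items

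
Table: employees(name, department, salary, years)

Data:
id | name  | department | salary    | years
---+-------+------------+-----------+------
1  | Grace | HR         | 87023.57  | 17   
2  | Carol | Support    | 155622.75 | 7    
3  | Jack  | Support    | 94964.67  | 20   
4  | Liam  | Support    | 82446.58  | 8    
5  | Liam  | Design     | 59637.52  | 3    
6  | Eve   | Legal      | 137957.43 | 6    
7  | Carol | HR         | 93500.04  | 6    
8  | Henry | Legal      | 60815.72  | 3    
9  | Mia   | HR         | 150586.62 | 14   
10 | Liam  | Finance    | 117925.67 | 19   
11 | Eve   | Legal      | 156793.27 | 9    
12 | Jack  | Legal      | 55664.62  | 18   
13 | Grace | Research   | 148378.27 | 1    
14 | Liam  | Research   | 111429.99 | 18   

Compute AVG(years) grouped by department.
SELECT department, AVG(years) as result
FROM employees
GROUP BY department

Result:
  Design: 3.00
  Finance: 19.00
  HR: 12.33
  Legal: 9.00
  Research: 9.50
  Support: 11.67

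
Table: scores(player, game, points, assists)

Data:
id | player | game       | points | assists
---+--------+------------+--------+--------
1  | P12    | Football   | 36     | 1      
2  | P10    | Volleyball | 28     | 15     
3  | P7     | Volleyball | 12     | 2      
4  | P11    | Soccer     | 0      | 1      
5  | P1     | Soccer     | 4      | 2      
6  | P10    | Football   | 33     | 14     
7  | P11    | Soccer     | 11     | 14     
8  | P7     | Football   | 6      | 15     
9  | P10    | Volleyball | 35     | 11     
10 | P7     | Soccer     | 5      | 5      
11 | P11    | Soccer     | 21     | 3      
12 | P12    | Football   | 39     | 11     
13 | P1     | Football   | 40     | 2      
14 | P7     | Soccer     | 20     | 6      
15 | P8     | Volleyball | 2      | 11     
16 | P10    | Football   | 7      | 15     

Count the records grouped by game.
SELECT game, COUNT(*) as count
FROM scores
GROUP BY game

Result:
  Football: 6
  Soccer: 6
  Volleyball: 4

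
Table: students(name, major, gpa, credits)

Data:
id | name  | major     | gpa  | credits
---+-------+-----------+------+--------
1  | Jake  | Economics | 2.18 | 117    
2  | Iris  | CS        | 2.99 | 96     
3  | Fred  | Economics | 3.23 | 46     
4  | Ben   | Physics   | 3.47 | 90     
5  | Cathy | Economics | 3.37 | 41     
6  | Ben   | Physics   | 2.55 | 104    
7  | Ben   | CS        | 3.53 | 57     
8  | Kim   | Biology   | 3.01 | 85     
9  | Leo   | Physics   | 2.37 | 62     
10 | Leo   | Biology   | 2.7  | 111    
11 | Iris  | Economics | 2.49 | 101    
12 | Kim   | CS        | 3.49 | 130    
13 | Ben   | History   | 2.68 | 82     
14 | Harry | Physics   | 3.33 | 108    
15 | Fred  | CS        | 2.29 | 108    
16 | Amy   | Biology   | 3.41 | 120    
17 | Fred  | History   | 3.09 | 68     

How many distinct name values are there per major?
SELECT major, COUNT(DISTINCT name)
FROM students
GROUP BY major

Result:
  Biology: 3 distinct
  CS: 4 distinct
  Economics: 4 distinct
  History: 2 distinct
  Physics: 3 distinct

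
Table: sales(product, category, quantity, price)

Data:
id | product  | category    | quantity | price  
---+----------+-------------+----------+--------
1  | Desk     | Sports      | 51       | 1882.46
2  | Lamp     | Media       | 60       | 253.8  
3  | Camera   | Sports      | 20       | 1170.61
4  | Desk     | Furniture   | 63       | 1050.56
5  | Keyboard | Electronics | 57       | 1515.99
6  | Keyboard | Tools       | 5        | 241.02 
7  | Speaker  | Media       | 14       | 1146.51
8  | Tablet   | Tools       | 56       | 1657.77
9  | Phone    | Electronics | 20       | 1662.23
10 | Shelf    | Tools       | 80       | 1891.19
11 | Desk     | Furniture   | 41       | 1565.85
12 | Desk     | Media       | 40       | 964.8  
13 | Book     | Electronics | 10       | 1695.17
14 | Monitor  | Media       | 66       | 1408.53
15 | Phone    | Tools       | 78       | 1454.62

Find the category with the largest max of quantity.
SELECT category, MAX(quantity) as val
FROM sales
GROUP BY category
ORDER BY val DESC
LIMIT 1

Result: Tools with max(quantity) = 80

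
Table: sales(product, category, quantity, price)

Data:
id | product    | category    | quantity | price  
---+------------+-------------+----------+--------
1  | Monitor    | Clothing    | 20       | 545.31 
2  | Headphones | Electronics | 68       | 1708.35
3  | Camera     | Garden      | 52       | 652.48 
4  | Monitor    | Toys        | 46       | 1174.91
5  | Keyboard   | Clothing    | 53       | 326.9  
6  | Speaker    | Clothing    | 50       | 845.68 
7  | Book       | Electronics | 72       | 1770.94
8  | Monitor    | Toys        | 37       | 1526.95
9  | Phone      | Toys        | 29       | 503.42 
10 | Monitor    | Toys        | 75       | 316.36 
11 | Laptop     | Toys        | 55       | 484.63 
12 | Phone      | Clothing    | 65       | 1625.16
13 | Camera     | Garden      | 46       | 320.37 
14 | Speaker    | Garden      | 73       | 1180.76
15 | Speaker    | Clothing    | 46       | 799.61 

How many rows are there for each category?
SELECT category, COUNT(*) as count
FROM sales
GROUP BY category

Result:
  Clothing: 5
  Electronics: 2
  Garden: 3
  Toys: 5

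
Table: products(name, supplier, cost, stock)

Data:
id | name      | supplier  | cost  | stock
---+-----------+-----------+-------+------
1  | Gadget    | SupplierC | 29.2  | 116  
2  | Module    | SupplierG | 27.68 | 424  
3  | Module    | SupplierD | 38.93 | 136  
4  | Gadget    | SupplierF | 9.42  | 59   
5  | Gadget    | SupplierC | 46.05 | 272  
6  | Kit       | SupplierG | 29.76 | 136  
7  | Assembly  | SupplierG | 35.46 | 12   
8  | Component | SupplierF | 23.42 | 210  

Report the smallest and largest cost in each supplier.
SELECT supplier, MIN(cost), MAX(cost)
FROM products
GROUP BY supplier

Result:
  SupplierC: min=29.20, max=46.05
  SupplierD: min=38.93, max=38.93
  SupplierF: min=9.42, max=23.42
  SupplierG: min=27.68, max=35.46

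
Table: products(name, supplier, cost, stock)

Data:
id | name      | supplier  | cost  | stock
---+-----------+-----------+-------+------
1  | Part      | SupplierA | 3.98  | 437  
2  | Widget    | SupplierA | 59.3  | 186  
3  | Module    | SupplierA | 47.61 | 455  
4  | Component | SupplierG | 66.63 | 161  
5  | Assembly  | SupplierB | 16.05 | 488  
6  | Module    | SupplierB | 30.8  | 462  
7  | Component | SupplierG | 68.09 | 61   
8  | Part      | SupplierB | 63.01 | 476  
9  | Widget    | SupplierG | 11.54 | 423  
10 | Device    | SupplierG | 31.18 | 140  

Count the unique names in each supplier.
SELECT supplier, COUNT(DISTINCT name)
FROM products
GROUP BY supplier

Result:
  SupplierA: 3 distinct
  SupplierB: 3 distinct
  SupplierG: 3 distinct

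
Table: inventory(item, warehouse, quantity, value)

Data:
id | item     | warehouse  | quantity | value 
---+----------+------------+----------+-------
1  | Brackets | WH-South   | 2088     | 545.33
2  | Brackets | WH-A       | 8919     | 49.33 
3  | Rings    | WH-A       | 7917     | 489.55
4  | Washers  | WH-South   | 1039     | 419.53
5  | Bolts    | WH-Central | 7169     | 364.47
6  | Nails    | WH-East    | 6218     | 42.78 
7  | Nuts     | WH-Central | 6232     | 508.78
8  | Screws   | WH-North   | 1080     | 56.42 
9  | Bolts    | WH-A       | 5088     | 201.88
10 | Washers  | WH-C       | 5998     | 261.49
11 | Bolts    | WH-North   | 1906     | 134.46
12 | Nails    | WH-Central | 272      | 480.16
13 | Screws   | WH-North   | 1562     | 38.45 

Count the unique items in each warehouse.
SELECT warehouse, COUNT(DISTINCT item)
FROM inventory
GROUP BY warehouse

Result:
  WH-A: 3 distinct
  WH-C: 1 distinct
  WH-Central: 3 distinct
  WH-East: 1 distinct
  WH-North: 2 distinct
  WH-South: 2 distinct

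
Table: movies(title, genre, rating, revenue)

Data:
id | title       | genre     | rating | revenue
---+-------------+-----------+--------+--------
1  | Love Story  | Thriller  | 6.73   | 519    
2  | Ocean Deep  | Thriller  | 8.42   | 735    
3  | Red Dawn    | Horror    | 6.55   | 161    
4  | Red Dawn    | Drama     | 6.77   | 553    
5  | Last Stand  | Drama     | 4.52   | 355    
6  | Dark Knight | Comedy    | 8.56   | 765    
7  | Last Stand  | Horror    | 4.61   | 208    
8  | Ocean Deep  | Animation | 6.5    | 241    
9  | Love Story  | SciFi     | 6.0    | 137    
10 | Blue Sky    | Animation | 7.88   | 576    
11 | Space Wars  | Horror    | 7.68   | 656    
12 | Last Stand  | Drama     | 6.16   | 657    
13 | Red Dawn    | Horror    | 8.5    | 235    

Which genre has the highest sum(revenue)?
SELECT genre, SUM(revenue) as val
FROM movies
GROUP BY genre
ORDER BY val DESC
LIMIT 1

Result: Drama with sum(revenue) = 1565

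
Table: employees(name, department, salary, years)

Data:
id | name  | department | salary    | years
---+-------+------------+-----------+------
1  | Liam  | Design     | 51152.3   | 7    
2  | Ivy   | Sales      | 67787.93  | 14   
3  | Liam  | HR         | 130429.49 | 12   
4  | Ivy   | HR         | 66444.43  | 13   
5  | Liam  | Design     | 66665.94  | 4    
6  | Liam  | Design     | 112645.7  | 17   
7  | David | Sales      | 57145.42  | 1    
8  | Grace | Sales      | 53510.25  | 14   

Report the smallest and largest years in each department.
SELECT department, MIN(years), MAX(years)
FROM employees
GROUP BY department

Result:
  Design: min=4, max=17
  HR: min=12, max=13
  Sales: min=1, max=14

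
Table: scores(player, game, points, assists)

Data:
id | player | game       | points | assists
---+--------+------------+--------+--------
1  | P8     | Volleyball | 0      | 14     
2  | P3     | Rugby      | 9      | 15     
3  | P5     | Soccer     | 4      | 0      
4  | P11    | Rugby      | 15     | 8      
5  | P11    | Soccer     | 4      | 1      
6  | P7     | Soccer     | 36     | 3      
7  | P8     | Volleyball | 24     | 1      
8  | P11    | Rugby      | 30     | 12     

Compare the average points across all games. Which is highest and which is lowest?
SELECT game, AVG(points)
FROM scores
GROUP BY game
ORDER BY AVG(points)

All groups:
  Volleyball: 12.00
  Soccer: 14.67
  Rugby: 18.00

Highest: Rugby (18.00)
Lowest: Volleyball (12.00)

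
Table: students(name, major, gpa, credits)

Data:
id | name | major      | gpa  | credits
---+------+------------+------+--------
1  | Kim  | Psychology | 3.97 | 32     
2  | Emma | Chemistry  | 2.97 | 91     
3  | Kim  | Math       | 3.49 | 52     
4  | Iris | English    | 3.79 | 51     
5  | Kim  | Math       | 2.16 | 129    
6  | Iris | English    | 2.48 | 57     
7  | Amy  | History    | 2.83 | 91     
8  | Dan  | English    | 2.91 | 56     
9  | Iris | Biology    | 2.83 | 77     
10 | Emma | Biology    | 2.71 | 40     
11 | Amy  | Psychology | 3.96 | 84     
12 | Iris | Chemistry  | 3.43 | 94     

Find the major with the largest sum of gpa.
SELECT major, SUM(gpa) as val
FROM students
GROUP BY major
ORDER BY val DESC
LIMIT 1

Result: English with sum(gpa) = 9.18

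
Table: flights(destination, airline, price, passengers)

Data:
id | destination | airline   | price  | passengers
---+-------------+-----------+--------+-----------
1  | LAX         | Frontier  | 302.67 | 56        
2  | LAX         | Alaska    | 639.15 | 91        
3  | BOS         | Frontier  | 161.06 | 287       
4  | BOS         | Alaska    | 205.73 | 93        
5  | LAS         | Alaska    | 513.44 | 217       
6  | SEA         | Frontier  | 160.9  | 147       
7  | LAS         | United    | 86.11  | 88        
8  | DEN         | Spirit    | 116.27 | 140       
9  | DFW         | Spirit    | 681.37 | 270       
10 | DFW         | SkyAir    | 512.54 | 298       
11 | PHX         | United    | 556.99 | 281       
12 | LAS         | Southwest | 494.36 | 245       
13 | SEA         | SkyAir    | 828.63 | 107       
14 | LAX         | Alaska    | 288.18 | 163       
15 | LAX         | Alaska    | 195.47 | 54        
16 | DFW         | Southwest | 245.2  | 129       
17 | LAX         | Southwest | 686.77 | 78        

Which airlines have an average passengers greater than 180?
SELECT airline, AVG(passengers)
FROM flights
GROUP BY airline
HAVING AVG(passengers) > 180

Result:
  SkyAir: avg=202.50
  Spirit: avg=205.00
  United: avg=184.50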